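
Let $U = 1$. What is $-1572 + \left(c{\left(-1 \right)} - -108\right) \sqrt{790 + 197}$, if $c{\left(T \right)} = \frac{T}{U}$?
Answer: $-1572 + 107 \sqrt{987} \approx 1789.6$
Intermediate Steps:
$c{\left(T \right)} = T$ ($c{\left(T \right)} = \frac{T}{1} = T 1 = T$)
$-1572 + \left(c{\left(-1 \right)} - -108\right) \sqrt{790 + 197} = -1572 + \left(-1 - -108\right) \sqrt{790 + 197} = -1572 + \left(-1 + 108\right) \sqrt{987} = -1572 + 107 \sqrt{987}$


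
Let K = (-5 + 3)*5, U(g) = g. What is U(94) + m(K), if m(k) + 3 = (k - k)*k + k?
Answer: 81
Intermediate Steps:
K = -10 (K = -2*5 = -10)
m(k) = -3 + k (m(k) = -3 + ((k - k)*k + k) = -3 + (0*k + k) = -3 + (0 + k) = -3 + k)
U(94) + m(K) = 94 + (-3 - 10) = 94 - 13 = 81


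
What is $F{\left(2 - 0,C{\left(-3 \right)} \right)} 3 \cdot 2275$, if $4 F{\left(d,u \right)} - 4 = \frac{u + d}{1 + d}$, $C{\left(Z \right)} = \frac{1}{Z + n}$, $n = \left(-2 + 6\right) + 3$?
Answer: $\frac{129675}{16} \approx 8104.7$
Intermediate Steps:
$n = 7$ ($n = 4 + 3 = 7$)
$C{\left(Z \right)} = \frac{1}{7 + Z}$ ($C{\left(Z \right)} = \frac{1}{Z + 7} = \frac{1}{7 + Z}$)
$F{\left(d,u \right)} = 1 + \frac{d + u}{4 \left(1 + d\right)}$ ($F{\left(d,u \right)} = 1 + \frac{\left(u + d\right) \frac{1}{1 + d}}{4} = 1 + \frac{\left(d + u\right) \frac{1}{1 + d}}{4} = 1 + \frac{\frac{1}{1 + d} \left(d + u\right)}{4} = 1 + \frac{d + u}{4 \left(1 + d\right)}$)
$F{\left(2 - 0,C{\left(-3 \right)} \right)} 3 \cdot 2275 = \frac{4 + \frac{1}{7 - 3} + 5 \left(2 - 0\right)}{4 \left(1 + \left(2 - 0\right)\right)} 3 \cdot 2275 = \frac{4 + \frac{1}{4} + 5 \left(2 + 0\right)}{4 \left(1 + \left(2 + 0\right)\right)} 3 \cdot 2275 = \frac{4 + \frac{1}{4} + 5 \cdot 2}{4 \left(1 + 2\right)} 3 \cdot 2275 = \frac{4 + \frac{1}{4} + 10}{4 \cdot 3} \cdot 3 \cdot 2275 = \frac{1}{4} \cdot \frac{1}{3} \cdot \frac{57}{4} \cdot 3 \cdot 2275 = \frac{19}{16} \cdot 3 \cdot 2275 = \frac{57}{16} \cdot 2275 = \frac{129675}{16}$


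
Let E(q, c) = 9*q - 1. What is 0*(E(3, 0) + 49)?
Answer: 0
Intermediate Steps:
E(q, c) = -1 + 9*q
0*(E(3, 0) + 49) = 0*((-1 + 9*3) + 49) = 0*((-1 + 27) + 49) = 0*(26 + 49) = 0*75 = 0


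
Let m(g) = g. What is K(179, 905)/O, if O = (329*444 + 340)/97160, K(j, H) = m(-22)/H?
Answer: -26719/1656331 ≈ -0.016131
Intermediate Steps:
K(j, H) = -22/H
O = 18302/12145 (O = (146076 + 340)*(1/97160) = 146416*(1/97160) = 18302/12145 ≈ 1.5070)
K(179, 905)/O = (-22/905)/(18302/12145) = -22*1/905*(12145/18302) = -22/905*12145/18302 = -26719/1656331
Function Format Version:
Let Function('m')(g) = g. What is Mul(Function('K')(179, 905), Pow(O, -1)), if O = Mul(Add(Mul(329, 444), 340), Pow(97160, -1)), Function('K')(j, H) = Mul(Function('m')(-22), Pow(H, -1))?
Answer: Rational(-26719, 1656331) ≈ -0.016131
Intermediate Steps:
Function('K')(j, H) = Mul(-22, Pow(H, -1))
O = Rational(18302, 12145) (O = Mul(Add(146076, 340), Rational(1, 97160)) = Mul(146416, Rational(1, 97160)) = Rational(18302, 12145) ≈ 1.5070)
Mul(Function('K')(179, 905), Pow(O, -1)) = Mul(Mul(-22, Pow(905, -1)), Pow(Rational(18302, 12145), -1)) = Mul(Mul(-22, Rational(1, 905)), Rational(12145, 18302)) = Mul(Rational(-22, 905), Rational(12145, 18302)) = Rational(-26719, 1656331)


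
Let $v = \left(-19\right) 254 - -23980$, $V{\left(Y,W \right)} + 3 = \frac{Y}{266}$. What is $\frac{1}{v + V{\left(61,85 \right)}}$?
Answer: $\frac{266}{5094227} \approx 5.2216 \cdot 10^{-5}$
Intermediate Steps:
$V{\left(Y,W \right)} = -3 + \frac{Y}{266}$
$v = 19154$ ($v = -4826 + 23980 = 19154$)
$\frac{1}{v + V{\left(61,85 \right)}} = \frac{1}{19154 + \left(-3 + \frac{1}{266} \cdot 61\right)} = \frac{1}{19154 + \left(-3 + \frac{61}{266}\right)} = \frac{1}{19154 - \frac{737}{266}} = \frac{1}{\frac{5094227}{266}} = \frac{266}{5094227}$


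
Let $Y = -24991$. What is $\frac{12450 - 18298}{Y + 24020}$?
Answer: $\frac{5848}{971} \approx 6.0227$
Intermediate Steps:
$\frac{12450 - 18298}{Y + 24020} = \frac{12450 - 18298}{-24991 + 24020} = - \frac{5848}{-971} = \left(-5848\right) \left(- \frac{1}{971}\right) = \frac{5848}{971}$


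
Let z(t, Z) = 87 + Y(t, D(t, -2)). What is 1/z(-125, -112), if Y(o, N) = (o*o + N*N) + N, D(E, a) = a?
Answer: 1/15714 ≈ 6.3638e-5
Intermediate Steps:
Y(o, N) = N + N**2 + o**2 (Y(o, N) = (o**2 + N**2) + N = (N**2 + o**2) + N = N + N**2 + o**2)
z(t, Z) = 89 + t**2 (z(t, Z) = 87 + (-2 + (-2)**2 + t**2) = 87 + (-2 + 4 + t**2) = 87 + (2 + t**2) = 89 + t**2)
1/z(-125, -112) = 1/(89 + (-125)**2) = 1/(89 + 15625) = 1/15714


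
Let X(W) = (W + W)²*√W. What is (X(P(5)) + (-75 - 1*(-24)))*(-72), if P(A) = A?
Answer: 3672 - 7200*√5 ≈ -12428.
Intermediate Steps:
X(W) = 4*W^(5/2) (X(W) = (2*W)²*√W = (4*W²)*√W = 4*W^(5/2))
(X(P(5)) + (-75 - 1*(-24)))*(-72) = (4*5^(5/2) + (-75 - 1*(-24)))*(-72) = (4*(25*√5) + (-75 + 24))*(-72) = (100*√5 - 51)*(-72) = (-51 + 100*√5)*(-72) = 3672 - 7200*√5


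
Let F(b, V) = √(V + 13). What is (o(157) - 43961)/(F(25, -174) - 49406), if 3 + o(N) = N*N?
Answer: 136325270/348707571 + 19315*I*√161/2440952997 ≈ 0.39094 + 0.0001004*I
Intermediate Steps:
F(b, V) = √(13 + V)
o(N) = -3 + N² (o(N) = -3 + N*N = -3 + N²)
(o(157) - 43961)/(F(25, -174) - 49406) = ((-3 + 157²) - 43961)/(√(13 - 174) - 49406) = ((-3 + 24649) - 43961)/(√(-161) - 49406) = (24646 - 43961)/(I*√161 - 49406) = -19315/(-49406 + I*√161)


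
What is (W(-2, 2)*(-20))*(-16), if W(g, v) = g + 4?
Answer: 640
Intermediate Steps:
W(g, v) = 4 + g
(W(-2, 2)*(-20))*(-16) = ((4 - 2)*(-20))*(-16) = (2*(-20))*(-16) = -40*(-16) = 640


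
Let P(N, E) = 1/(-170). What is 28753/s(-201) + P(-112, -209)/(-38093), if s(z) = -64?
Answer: -93099482433/207225920 ≈ -449.27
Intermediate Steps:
P(N, E) = -1/170
28753/s(-201) + P(-112, -209)/(-38093) = 28753/(-64) - 1/170/(-38093) = 28753*(-1/64) - 1/170*(-1/38093) = -28753/64 + 1/6475810 = -93099482433/207225920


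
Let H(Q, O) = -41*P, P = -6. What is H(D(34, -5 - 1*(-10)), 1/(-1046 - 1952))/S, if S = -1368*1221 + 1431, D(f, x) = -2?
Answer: -82/556299 ≈ -0.00014740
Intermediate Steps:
S = -1668897 (S = -1670328 + 1431 = -1668897)
H(Q, O) = 246 (H(Q, O) = -41*(-6) = 246)
H(D(34, -5 - 1*(-10)), 1/(-1046 - 1952))/S = 246/(-1668897) = 246*(-1/1668897) = -82/556299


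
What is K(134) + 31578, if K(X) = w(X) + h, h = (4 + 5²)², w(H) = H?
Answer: 32553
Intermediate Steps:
h = 841 (h = (4 + 25)² = 29² = 841)
K(X) = 841 + X (K(X) = X + 841 = 841 + X)
K(134) + 31578 = (841 + 134) + 31578 = 975 + 31578 = 32553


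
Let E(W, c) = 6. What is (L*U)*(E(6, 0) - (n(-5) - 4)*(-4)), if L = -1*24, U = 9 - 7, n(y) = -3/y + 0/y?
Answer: 1824/5 ≈ 364.80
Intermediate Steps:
n(y) = -3/y (n(y) = -3/y + 0 = -3/y)
U = 2
L = -24
(L*U)*(E(6, 0) - (n(-5) - 4)*(-4)) = (-24*2)*(6 - (-3/(-5) - 4)*(-4)) = -48*(6 - (-3*(-1/5) - 4)*(-4)) = -48*(6 - (3/5 - 4)*(-4)) = -48*(6 - (-17)*(-4)/5) = -48*(6 - 1*68/5) = -48*(6 - 68/5) = -48*(-38/5) = 1824/5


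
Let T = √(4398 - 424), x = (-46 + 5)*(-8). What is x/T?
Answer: 164*√3974/1987 ≈ 5.2031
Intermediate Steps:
x = 328 (x = -41*(-8) = 328)
T = √3974 ≈ 63.040
x/T = 328/(√3974) = 328*(√3974/3974) = 164*√3974/1987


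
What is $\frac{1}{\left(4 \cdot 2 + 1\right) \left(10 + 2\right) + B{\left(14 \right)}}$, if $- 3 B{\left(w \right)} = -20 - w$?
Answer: $\frac{3}{358} \approx 0.0083799$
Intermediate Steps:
$B{\left(w \right)} = \frac{20}{3} + \frac{w}{3}$ ($B{\left(w \right)} = - \frac{-20 - w}{3} = \frac{20}{3} + \frac{w}{3}$)
$\frac{1}{\left(4 \cdot 2 + 1\right) \left(10 + 2\right) + B{\left(14 \right)}} = \frac{1}{\left(4 \cdot 2 + 1\right) \left(10 + 2\right) + \left(\frac{20}{3} + \frac{1}{3} \cdot 14\right)} = \frac{1}{\left(8 + 1\right) 12 + \left(\frac{20}{3} + \frac{14}{3}\right)} = \frac{1}{9 \cdot 12 + \frac{34}{3}} = \frac{1}{108 + \frac{34}{3}} = \frac{1}{\frac{358}{3}} = \frac{3}{358}$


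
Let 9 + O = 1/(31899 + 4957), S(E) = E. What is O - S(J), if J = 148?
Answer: -5786391/36856 ≈ -157.00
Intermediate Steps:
O = -331703/36856 (O = -9 + 1/(31899 + 4957) = -9 + 1/36856 = -331703/36856 ≈ -9.0000)
O - S(J) = -331703/36856 - 1*148 = -331703/36856 - 148 = -5786391/36856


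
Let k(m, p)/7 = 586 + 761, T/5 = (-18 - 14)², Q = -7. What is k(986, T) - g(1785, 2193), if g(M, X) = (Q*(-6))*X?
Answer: -82677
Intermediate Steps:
g(M, X) = 42*X (g(M, X) = (-7*(-6))*X = 42*X)
T = 5120 (T = 5*(-18 - 14)² = 5*(-32)² = 5*1024 = 5120)
k(m, p) = 9429 (k(m, p) = 7*(586 + 761) = 7*1347 = 9429)
k(986, T) - g(1785, 2193) = 9429 - 42*2193 = 9429 - 1*92106 = 9429 - 92106 = -82677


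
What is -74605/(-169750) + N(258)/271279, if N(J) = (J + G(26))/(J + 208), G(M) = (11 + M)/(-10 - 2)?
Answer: 11317571995889/25750942051800 ≈ 0.43950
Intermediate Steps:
G(M) = -11/12 - M/12 (G(M) = (11 + M)/(-12) = (11 + M)*(-1/12) = -11/12 - M/12)
N(J) = (-37/12 + J)/(208 + J) (N(J) = (J + (-11/12 - 1/12*26))/(J + 208) = (J + (-11/12 - 13/6))/(208 + J) = (J - 37/12)/(208 + J) = (-37/12 + J)/(208 + J))
-74605/(-169750) + N(258)/271279 = -74605/(-169750) + ((-37/12 + 258)/(208 + 258))/271279 = -74605*(-1/169750) + ((3059/12)/466)*(1/271279) = 14921/33950 + ((1/466)*(3059/12))*(1/271279) = 14921/33950 + (3059/5592)*(1/271279) = 14921/33950 + 3059/1516992168 = 11317571995889/25750942051800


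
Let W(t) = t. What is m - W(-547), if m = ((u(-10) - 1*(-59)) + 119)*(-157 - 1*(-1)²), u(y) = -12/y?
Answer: -138833/5 ≈ -27767.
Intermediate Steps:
m = -141568/5 (m = ((-12/(-10) - 1*(-59)) + 119)*(-157 - 1*(-1)²) = ((-12*(-⅒) + 59) + 119)*(-157 - 1*1) = ((6/5 + 59) + 119)*(-157 - 1) = (301/5 + 119)*(-158) = (896/5)*(-158) = -141568/5 ≈ -28314.)
m - W(-547) = -141568/5 - 1*(-547) = -141568/5 + 547 = -138833/5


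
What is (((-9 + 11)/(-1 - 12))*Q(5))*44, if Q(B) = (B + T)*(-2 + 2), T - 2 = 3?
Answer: 0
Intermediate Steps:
T = 5 (T = 2 + 3 = 5)
Q(B) = 0 (Q(B) = (B + 5)*(-2 + 2) = (5 + B)*0 = 0)
(((-9 + 11)/(-1 - 12))*Q(5))*44 = (((-9 + 11)/(-1 - 12))*0)*44 = ((2/(-13))*0)*44 = ((2*(-1/13))*0)*44 = -2/13*0*44 = 0*44 = 0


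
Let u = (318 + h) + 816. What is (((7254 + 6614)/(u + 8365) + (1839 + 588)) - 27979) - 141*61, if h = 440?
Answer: -339432799/9939 ≈ -34152.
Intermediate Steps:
u = 1574 (u = (318 + 440) + 816 = 758 + 816 = 1574)
(((7254 + 6614)/(u + 8365) + (1839 + 588)) - 27979) - 141*61 = (((7254 + 6614)/(1574 + 8365) + (1839 + 588)) - 27979) - 141*61 = ((13868/9939 + 2427) - 27979) - 8601 = (24135821/9939 - 27979) - 8601 = -253947460/9939 - 8601 = -339432799/9939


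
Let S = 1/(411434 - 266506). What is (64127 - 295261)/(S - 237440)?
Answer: 33497788352/34411704319 ≈ 0.97344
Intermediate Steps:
S = 1/144928 ≈ 6.9000e-6
(64127 - 295261)/(S - 237440) = (64127 - 295261)/(1/144928 - 237440) = -231134/(-34411704319/144928) = -231134*(-144928/34411704319) = 33497788352/34411704319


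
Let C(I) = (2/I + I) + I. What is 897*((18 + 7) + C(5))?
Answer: 158769/5 ≈ 31754.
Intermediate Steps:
C(I) = 2*I + 2/I (C(I) = (I + 2/I) + I = 2*I + 2/I)
897*((18 + 7) + C(5)) = 897*((18 + 7) + (2*5 + 2/5)) = 897*(25 + (10 + 2*(⅕))) = 897*(25 + (10 + ⅖)) = 897*(25 + 52/5) = 897*(177/5) = 158769/5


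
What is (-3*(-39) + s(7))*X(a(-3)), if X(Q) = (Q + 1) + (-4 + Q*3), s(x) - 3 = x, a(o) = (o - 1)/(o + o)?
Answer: -127/3 ≈ -42.333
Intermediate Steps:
a(o) = (-1 + o)/(2*o) (a(o) = (-1 + o)/((2*o)) = (-1 + o)*(1/(2*o)) = (-1 + o)/(2*o))
s(x) = 3 + x
X(Q) = -3 + 4*Q (X(Q) = (1 + Q) + (-4 + 3*Q) = -3 + 4*Q)
(-3*(-39) + s(7))*X(a(-3)) = (-3*(-39) + (3 + 7))*(-3 + 4*((½)*(-1 - 3)/(-3))) = (117 + 10)*(-3 + 4*((½)*(-⅓)*(-4))) = 127*(-3 + 4*(⅔)) = 127*(-3 + 8/3) = 127*(-⅓) = -127/3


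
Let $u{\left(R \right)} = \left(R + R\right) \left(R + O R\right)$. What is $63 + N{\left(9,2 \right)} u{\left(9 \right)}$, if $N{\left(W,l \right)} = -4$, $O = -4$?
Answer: $2007$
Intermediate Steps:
$u{\left(R \right)} = - 6 R^{2}$ ($u{\left(R \right)} = \left(R + R\right) \left(R - 4 R\right) = 2 R \left(- 3 R\right) = - 6 R^{2}$)
$63 + N{\left(9,2 \right)} u{\left(9 \right)} = 63 - 4 \left(- 6 \cdot 9^{2}\right) = 63 - 4 \left(\left(-6\right) 81\right) = 63 - -1944 = 63 + 1944 = 2007$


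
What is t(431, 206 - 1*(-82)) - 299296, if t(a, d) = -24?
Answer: -299320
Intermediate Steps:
t(431, 206 - 1*(-82)) - 299296 = -24 - 299296 = -299320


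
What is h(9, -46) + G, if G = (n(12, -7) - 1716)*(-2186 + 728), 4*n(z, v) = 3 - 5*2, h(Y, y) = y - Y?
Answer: 5008849/2 ≈ 2.5044e+6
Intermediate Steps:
n(z, v) = -7/4 (n(z, v) = (3 - 5*2)/4 = (3 - 10)/4 = (¼)*(-7) = -7/4)
G = 5008959/2 (G = (-7/4 - 1716)*(-2186 + 728) = -6871/4*(-1458) = 5008959/2 ≈ 2.5045e+6)
h(9, -46) + G = (-46 - 1*9) + 5008959/2 = (-46 - 9) + 5008959/2 = -55 + 5008959/2 = 5008849/2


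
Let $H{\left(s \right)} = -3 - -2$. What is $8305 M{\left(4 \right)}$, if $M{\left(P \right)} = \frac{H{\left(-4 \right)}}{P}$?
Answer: $- \frac{8305}{4} \approx -2076.3$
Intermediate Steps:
$H{\left(s \right)} = -1$ ($H{\left(s \right)} = -3 + 2 = -1$)
$M{\left(P \right)} = - \frac{1}{P}$
$8305 M{\left(4 \right)} = 8305 \left(- \frac{1}{4}\right) = - \frac{8305}{4}$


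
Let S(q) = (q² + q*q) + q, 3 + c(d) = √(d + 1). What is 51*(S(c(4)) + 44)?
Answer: 3519 - 561*√5 ≈ 2264.6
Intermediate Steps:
c(d) = -3 + √(1 + d) (c(d) = -3 + √(d + 1) = -3 + √(1 + d))
S(q) = q + 2*q² (S(q) = (q² + q²) + q = 2*q² + q = q + 2*q²)
51*(S(c(4)) + 44) = 51*((-3 + √(1 + 4))*(1 + 2*(-3 + √(1 + 4))) + 44) = 51*((-3 + √5)*(1 + 2*(-3 + √5)) + 44) = 51*((-3 + √5)*(1 + (-6 + 2*√5)) + 44) = 51*((-3 + √5)*(-5 + 2*√5) + 44) = 51*((-5 + 2*√5)*(-3 + √5) + 44) = 51*(44 + (-5 + 2*√5)*(-3 + √5)) = 2244 + 51*(-5 + 2*√5)*(-3 + √5)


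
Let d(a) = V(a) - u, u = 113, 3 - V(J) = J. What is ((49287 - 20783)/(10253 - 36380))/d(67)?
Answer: 28504/4624479 ≈ 0.0061637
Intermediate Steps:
V(J) = 3 - J
d(a) = -110 - a (d(a) = (3 - a) - 1*113 = (3 - a) - 113 = -110 - a)
((49287 - 20783)/(10253 - 36380))/d(67) = ((49287 - 20783)/(10253 - 36380))/(-110 - 1*67) = (28504/(-26127))/(-110 - 67) = (28504*(-1/26127))/(-177) = -28504/26127*(-1/177) = 28504/4624479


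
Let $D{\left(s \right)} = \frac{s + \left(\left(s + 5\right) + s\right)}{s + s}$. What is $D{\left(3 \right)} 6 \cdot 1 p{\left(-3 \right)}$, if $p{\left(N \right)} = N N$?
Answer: $126$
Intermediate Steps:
$p{\left(N \right)} = N^{2}$
$D{\left(s \right)} = \frac{5 + 3 s}{2 s}$ ($D{\left(s \right)} = \frac{s + \left(\left(5 + s\right) + s\right)}{2 s} = \left(s + \left(5 + 2 s\right)\right) \frac{1}{2 s} = \left(5 + 3 s\right) \frac{1}{2 s} = \frac{5 + 3 s}{2 s}$)
$D{\left(3 \right)} 6 \cdot 1 p{\left(-3 \right)} = \frac{5 + 3 \cdot 3}{2 \cdot 3} \cdot 6 \cdot 1 \left(-3\right)^{2} = \frac{1}{2} \cdot \frac{1}{3} \left(5 + 9\right) 6 \cdot 1 \cdot 9 = \frac{1}{2} \cdot \frac{1}{3} \cdot 14 \cdot 6 \cdot 9 = \frac{7}{3} \cdot 6 \cdot 9 = 14 \cdot 9 = 126$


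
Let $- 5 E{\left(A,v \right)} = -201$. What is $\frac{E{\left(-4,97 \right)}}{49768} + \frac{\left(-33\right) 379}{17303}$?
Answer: $- \frac{282614907}{391425320} \approx -0.72201$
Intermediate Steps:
$E{\left(A,v \right)} = \frac{201}{5}$ ($E{\left(A,v \right)} = \left(- \frac{1}{5}\right) \left(-201\right) = \frac{201}{5}$)
$\frac{E{\left(-4,97 \right)}}{49768} + \frac{\left(-33\right) 379}{17303} = \frac{201}{5 \cdot 49768} + \frac{\left(-33\right) 379}{17303} = \frac{201}{5} \cdot \frac{1}{49768} - \frac{1137}{1573} = \frac{201}{248840} - \frac{1137}{1573} = - \frac{282614907}{391425320}$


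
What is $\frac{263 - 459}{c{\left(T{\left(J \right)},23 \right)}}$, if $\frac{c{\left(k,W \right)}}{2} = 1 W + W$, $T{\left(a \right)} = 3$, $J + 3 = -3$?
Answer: $- \frac{49}{23} \approx -2.1304$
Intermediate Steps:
$J = -6$ ($J = -3 - 3 = -6$)
$c{\left(k,W \right)} = 4 W$ ($c{\left(k,W \right)} = 2 \left(1 W + W\right) = 2 \left(W + W\right) = 2 \cdot 2 W = 4 W$)
$\frac{263 - 459}{c{\left(T{\left(J \right)},23 \right)}} = \frac{263 - 459}{4 \cdot 23} = - \frac{196}{92} = \left(-196\right) \frac{1}{92} = - \frac{49}{23}$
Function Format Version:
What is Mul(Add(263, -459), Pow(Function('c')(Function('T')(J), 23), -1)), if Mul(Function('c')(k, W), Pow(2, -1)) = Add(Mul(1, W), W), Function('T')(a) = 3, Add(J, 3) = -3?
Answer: Rational(-49, 23) ≈ -2.1304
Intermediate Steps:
J = -6 (J = Add(-3, -3) = -6)
Function('c')(k, W) = Mul(4, W) (Function('c')(k, W) = Mul(2, Add(Mul(1, W), W)) = Mul(2, Add(W, W)) = Mul(2, Mul(2, W)) = Mul(4, W))
Mul(Add(263, -459), Pow(Function('c')(Function('T')(J), 23), -1)) = Mul(Add(263, -459), Pow(Mul(4, 23), -1)) = Mul(-196, Pow(92, -1)) = Mul(-196, Rational(1, 92)) = Rational(-49, 23)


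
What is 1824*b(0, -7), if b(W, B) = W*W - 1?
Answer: -1824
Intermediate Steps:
b(W, B) = -1 + W**2 (b(W, B) = W**2 - 1 = -1 + W**2)
1824*b(0, -7) = 1824*(-1 + 0**2) = 1824*(-1 + 0) = 1824*(-1) = -1824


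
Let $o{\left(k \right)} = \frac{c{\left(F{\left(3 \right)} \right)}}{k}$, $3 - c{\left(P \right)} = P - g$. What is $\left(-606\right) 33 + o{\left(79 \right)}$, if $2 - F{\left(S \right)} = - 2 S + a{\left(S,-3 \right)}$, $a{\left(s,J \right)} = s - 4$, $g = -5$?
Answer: $- \frac{1579853}{79} \approx -19998.0$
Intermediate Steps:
$a{\left(s,J \right)} = -4 + s$ ($a{\left(s,J \right)} = s - 4 = -4 + s$)
$F{\left(S \right)} = 6 + S$ ($F{\left(S \right)} = 2 - \left(- 2 S + \left(-4 + S\right)\right) = 2 - \left(-4 - S\right) = 2 + \left(4 + S\right) = 6 + S$)
$c{\left(P \right)} = -2 - P$ ($c{\left(P \right)} = 3 - \left(P - -5\right) = 3 - \left(P + 5\right) = 3 - \left(5 + P\right) = -2 - P$)
$o{\left(k \right)} = - \frac{11}{k}$ ($o{\left(k \right)} = \frac{-2 - \left(6 + 3\right)}{k} = \frac{-2 - 9}{k} = - \frac{11}{k}$)
$\left(-606\right) 33 + o{\left(79 \right)} = \left(-606\right) 33 - \frac{11}{79} = -19998 - \frac{11}{79} = - \frac{1579853}{79}$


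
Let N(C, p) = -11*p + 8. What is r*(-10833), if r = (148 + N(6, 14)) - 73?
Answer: 769143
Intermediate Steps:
N(C, p) = 8 - 11*p
r = -71 (r = (148 + (8 - 11*14)) - 73 = (148 + (8 - 154)) - 73 = (148 - 146) - 73 = 2 - 73 = -71)
r*(-10833) = -71*(-10833) = 769143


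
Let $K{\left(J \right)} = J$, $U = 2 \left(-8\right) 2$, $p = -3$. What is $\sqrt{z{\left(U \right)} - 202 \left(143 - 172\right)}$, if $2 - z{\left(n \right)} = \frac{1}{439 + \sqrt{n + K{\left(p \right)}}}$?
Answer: $\sqrt{\frac{2572539 + 5860 i \sqrt{35}}{439 + i \sqrt{35}}} \approx 76.551 + 2.0 \cdot 10^{-7} i$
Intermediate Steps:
$U = -32$ ($U = \left(-16\right) 2 = -32$)
$z{\left(n \right)} = 2 - \frac{1}{439 + \sqrt{-3 + n}}$ ($z{\left(n \right)} = 2 - \frac{1}{439 + \sqrt{n - 3}} = 2 - \frac{1}{439 + \sqrt{-3 + n}}$)
$\sqrt{z{\left(U \right)} - 202 \left(143 - 172\right)} = \sqrt{\frac{877 + 2 \sqrt{-3 - 32}}{439 + \sqrt{-3 - 32}} - 202 \left(143 - 172\right)} = \sqrt{\frac{877 + 2 \sqrt{-35}}{439 + \sqrt{-35}} - -5858} = \sqrt{\frac{877 + 2 i \sqrt{35}}{439 + i \sqrt{35}} + 5858} = \sqrt{5858 + \frac{877 + 2 i \sqrt{35}}{439 + i \sqrt{35}}}$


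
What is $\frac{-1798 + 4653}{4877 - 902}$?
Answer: $\frac{571}{795} \approx 0.71824$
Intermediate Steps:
$\frac{-1798 + 4653}{4877 - 902} = \frac{2855}{4877 - 902} = \frac{2855}{3975} = 2855 \cdot \frac{1}{3975} = \frac{571}{795}$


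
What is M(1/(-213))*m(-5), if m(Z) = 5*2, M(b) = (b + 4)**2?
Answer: 7242010/45369 ≈ 159.62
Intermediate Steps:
M(b) = (4 + b)**2
m(Z) = 10
M(1/(-213))*m(-5) = (4 + 1/(-213))**2*10 = (4 - 1/213)**2*10 = (851/213)**2*10 = (724201/45369)*10 = 7242010/45369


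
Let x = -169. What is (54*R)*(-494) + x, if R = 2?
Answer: -53521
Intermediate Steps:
(54*R)*(-494) + x = (54*2)*(-494) - 169 = 108*(-494) - 169 = -53352 - 169 = -53521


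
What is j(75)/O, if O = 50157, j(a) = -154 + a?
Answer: -79/50157 ≈ -0.0015751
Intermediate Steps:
j(75)/O = (-154 + 75)/50157 = -79*1/50157 = -79/50157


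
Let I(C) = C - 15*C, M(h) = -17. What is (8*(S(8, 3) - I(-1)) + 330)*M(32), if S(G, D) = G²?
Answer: -12410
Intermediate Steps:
I(C) = -14*C (I(C) = C - 15*C = -14*C)
(8*(S(8, 3) - I(-1)) + 330)*M(32) = (8*(8² - (-14)*(-1)) + 330)*(-17) = (8*(64 - 1*14) + 330)*(-17) = (8*(64 - 14) + 330)*(-17) = (8*50 + 330)*(-17) = (400 + 330)*(-17) = 730*(-17) = -12410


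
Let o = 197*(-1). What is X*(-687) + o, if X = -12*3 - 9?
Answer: 30718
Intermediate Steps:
o = -197
X = -45 (X = -36 - 9 = -45)
X*(-687) + o = -45*(-687) - 197 = 30915 - 197 = 30718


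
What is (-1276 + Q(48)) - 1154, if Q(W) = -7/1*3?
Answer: -2451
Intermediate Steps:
Q(W) = -21 (Q(W) = -7*1*3 = -7*3 = -21)
(-1276 + Q(48)) - 1154 = (-1276 - 21) - 1154 = -1297 - 1154 = -2451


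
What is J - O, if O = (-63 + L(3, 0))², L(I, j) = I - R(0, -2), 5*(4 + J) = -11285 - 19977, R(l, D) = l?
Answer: -49282/5 ≈ -9856.4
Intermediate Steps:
J = -31282/5 (J = -4 + (-11285 - 19977)/5 = -4 + (⅕)*(-31262) = -4 - 31262/5 = -31282/5 ≈ -6256.4)
L(I, j) = I (L(I, j) = I - 1*0 = I + 0 = I)
O = 3600 (O = (-63 + 3)² = (-60)² = 3600)
J - O = -31282/5 - 1*3600 = -31282/5 - 3600 = -49282/5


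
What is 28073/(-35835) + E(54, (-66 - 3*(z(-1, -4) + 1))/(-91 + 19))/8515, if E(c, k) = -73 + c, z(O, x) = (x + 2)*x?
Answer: -47944492/61027005 ≈ -0.78563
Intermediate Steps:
z(O, x) = x*(2 + x) (z(O, x) = (2 + x)*x = x*(2 + x))
28073/(-35835) + E(54, (-66 - 3*(z(-1, -4) + 1))/(-91 + 19))/8515 = 28073/(-35835) + (-73 + 54)/8515 = 28073*(-1/35835) - 19*1/8515 = -28073/35835 - 19/8515 = -47944492/61027005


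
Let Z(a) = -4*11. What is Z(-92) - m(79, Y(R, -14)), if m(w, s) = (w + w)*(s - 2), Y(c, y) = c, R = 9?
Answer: -1150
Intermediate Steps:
m(w, s) = 2*w*(-2 + s) (m(w, s) = (2*w)*(-2 + s) = 2*w*(-2 + s))
Z(a) = -44
Z(-92) - m(79, Y(R, -14)) = -44 - 2*79*(-2 + 9) = -44 - 2*79*7 = -44 - 1*1106 = -44 - 1106 = -1150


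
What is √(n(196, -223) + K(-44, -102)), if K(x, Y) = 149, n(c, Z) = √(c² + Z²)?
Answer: √(149 + 17*√305) ≈ 21.116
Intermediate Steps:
n(c, Z) = √(Z² + c²)
√(n(196, -223) + K(-44, -102)) = √(√((-223)² + 196²) + 149) = √(√(49729 + 38416) + 149) = √(√88145 + 149) = √(17*√305 + 149) = √(149 + 17*√305)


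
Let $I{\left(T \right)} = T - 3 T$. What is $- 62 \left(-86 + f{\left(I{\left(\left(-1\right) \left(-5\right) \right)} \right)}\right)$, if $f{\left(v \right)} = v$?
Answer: $5952$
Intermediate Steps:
$I{\left(T \right)} = - 2 T$
$- 62 \left(-86 + f{\left(I{\left(\left(-1\right) \left(-5\right) \right)} \right)}\right) = - 62 \left(-86 - 2 \left(\left(-1\right) \left(-5\right)\right)\right) = - 62 \left(-86 - 10\right) = \left(-62\right) \left(-96\right) = 5952$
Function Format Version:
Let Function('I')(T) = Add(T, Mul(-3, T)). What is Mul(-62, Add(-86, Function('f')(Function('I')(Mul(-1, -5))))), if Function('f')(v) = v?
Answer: 5952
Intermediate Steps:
Function('I')(T) = Mul(-2, T)
Mul(-62, Add(-86, Function('f')(Function('I')(Mul(-1, -5))))) = Mul(-62, Add(-86, Mul(-2, Mul(-1, -5)))) = Mul(-62, Add(-86, Mul(-2, 5))) = Mul(-62, Add(-86, -10)) = Mul(-62, -96) = 5952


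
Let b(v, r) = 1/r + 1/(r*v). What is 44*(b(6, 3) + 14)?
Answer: 5698/9 ≈ 633.11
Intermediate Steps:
b(v, r) = 1/r + 1/(r*v)
44*(b(6, 3) + 14) = 44*((1 + 6)/(3*6) + 14) = 44*((1/3)*(1/6)*7 + 14) = 44*(7/18 + 14) = 44*(259/18) = 5698/9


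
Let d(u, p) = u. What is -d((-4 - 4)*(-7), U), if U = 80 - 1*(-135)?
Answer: -56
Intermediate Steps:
U = 215 (U = 80 + 135 = 215)
-d((-4 - 4)*(-7), U) = -(-4 - 4)*(-7) = -(-8)*(-7) = -1*56 = -56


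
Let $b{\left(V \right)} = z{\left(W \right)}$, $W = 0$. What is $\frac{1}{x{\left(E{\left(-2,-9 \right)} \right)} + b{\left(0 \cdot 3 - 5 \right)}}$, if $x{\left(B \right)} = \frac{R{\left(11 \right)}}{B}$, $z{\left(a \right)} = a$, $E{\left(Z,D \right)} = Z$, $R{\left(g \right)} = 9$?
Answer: $- \frac{2}{9} \approx -0.22222$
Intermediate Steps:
$b{\left(V \right)} = 0$
$x{\left(B \right)} = \frac{9}{B}$
$\frac{1}{x{\left(E{\left(-2,-9 \right)} \right)} + b{\left(0 \cdot 3 - 5 \right)}} = \frac{1}{\frac{9}{-2} + 0} = \frac{1}{9 \left(- \frac{1}{2}\right) + 0} = \frac{1}{- \frac{9}{2} + 0} = \frac{1}{- \frac{9}{2}} = - \frac{2}{9}$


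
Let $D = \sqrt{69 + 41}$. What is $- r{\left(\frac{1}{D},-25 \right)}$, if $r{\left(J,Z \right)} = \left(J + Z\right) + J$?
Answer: $25 - \frac{\sqrt{110}}{55} \approx 24.809$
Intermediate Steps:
$D = \sqrt{110} \approx 10.488$
$r{\left(J,Z \right)} = Z + 2 J$
$- r{\left(\frac{1}{D},-25 \right)} = - (-25 + \frac{2}{\sqrt{110}}) = - (-25 + 2 \frac{\sqrt{110}}{110}) = - (-25 + \frac{\sqrt{110}}{55}) = 25 - \frac{\sqrt{110}}{55}$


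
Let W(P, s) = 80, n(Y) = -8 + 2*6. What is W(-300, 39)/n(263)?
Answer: 20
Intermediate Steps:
n(Y) = 4 (n(Y) = -8 + 12 = 4)
W(-300, 39)/n(263) = 80/4 = 80*(1/4) = 20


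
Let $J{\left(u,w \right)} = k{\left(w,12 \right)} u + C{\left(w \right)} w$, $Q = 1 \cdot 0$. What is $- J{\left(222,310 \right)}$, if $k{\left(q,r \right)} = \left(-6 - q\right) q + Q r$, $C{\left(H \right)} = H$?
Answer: $21651020$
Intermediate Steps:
$Q = 0$
$k{\left(q,r \right)} = q \left(-6 - q\right)$ ($k{\left(q,r \right)} = \left(-6 - q\right) q + 0 r = q \left(-6 - q\right) + 0 = q \left(-6 - q\right)$)
$J{\left(u,w \right)} = w^{2} + u w \left(-6 - w\right)$ ($J{\left(u,w \right)} = w \left(-6 - w\right) u + w w = u w \left(-6 - w\right) + w^{2} = w^{2} + u w \left(-6 - w\right)$)
$- J{\left(222,310 \right)} = - 310 \left(310 - 222 \left(6 + 310\right)\right) = - 310 \left(310 - 222 \cdot 316\right) = - 310 \left(310 - 70152\right) = - 310 \left(-69842\right) = \left(-1\right) \left(-21651020\right) = 21651020$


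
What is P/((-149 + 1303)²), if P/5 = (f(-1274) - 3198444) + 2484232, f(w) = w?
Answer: -1788715/665858 ≈ -2.6863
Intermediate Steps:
P = -3577430 (P = 5*((-1274 - 3198444) + 2484232) = 5*(-3199718 + 2484232) = 5*(-715486) = -3577430)
P/((-149 + 1303)²) = -3577430/(-149 + 1303)² = -3577430/(1154²) = -3577430/1331716 = -3577430*1/1331716 = -1788715/665858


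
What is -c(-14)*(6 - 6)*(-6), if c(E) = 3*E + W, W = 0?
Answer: 0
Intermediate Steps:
c(E) = 3*E (c(E) = 3*E + 0 = 3*E)
-c(-14)*(6 - 6)*(-6) = -3*(-14)*(6 - 6)*(-6) = -(-42)*0*(-6) = -(-42)*0 = -1*0 = 0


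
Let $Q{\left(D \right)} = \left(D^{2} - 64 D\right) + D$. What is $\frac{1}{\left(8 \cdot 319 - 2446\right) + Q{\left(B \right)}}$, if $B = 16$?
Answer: $- \frac{1}{646} \approx -0.001548$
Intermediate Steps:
$Q{\left(D \right)} = D^{2} - 63 D$
$\frac{1}{\left(8 \cdot 319 - 2446\right) + Q{\left(B \right)}} = \frac{1}{\left(8 \cdot 319 - 2446\right) + 16 \left(-63 + 16\right)} = \frac{1}{\left(2552 - 2446\right) + 16 \left(-47\right)} = \frac{1}{106 - 752} = \frac{1}{-646} = - \frac{1}{646}$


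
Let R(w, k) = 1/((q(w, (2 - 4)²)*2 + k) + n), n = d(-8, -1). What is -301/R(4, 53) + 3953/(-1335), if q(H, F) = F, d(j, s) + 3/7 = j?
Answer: -21128993/1335 ≈ -15827.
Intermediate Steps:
d(j, s) = -3/7 + j
n = -59/7 (n = -3/7 - 8 = -59/7 ≈ -8.4286)
R(w, k) = 1/(-3/7 + k) (R(w, k) = 1/(((2 - 4)²*2 + k) - 59/7) = 1/(((-2)²*2 + k) - 59/7) = 1/((4*2 + k) - 59/7) = 1/((8 + k) - 59/7) = 1/(-3/7 + k))
-301/R(4, 53) + 3953/(-1335) = -301/(7/(-3 + 7*53)) + 3953/(-1335) = -301/(7/(-3 + 371)) + 3953*(-1/1335) = -301/(7/368) - 3953/1335 = -301/(7*(1/368)) - 3953/1335 = -301/7/368 - 3953/1335 = -301*368/7 - 3953/1335 = -15824 - 3953/1335 = -21128993/1335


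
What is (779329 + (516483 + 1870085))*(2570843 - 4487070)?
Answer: -6066577310619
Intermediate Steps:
(779329 + (516483 + 1870085))*(2570843 - 4487070) = (779329 + 2386568)*(-1916227) = 3165897*(-1916227) = -6066577310619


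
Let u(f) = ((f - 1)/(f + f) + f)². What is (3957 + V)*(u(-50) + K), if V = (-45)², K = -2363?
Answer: 2580039591/5000 ≈ 5.1601e+5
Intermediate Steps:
u(f) = (f + (-1 + f)/(2*f))² (u(f) = ((-1 + f)/((2*f)) + f)² = ((-1 + f)*(1/(2*f)) + f)² = ((-1 + f)/(2*f) + f)² = (f + (-1 + f)/(2*f))²)
V = 2025
(3957 + V)*(u(-50) + K) = (3957 + 2025)*((¼)*(-1 - 50 + 2*(-50)²)²/(-50)² - 2363) = 5982*((¼)*(1/2500)*(-1 - 50 + 2*2500)² - 2363) = 5982*((¼)*(1/2500)*(-1 - 50 + 5000)² - 2363) = 5982*((¼)*(1/2500)*4949² - 2363) = 5982*((¼)*(1/2500)*24492601 - 2363) = 5982*(24492601/10000 - 2363) = 5982*(862601/10000) = 2580039591/5000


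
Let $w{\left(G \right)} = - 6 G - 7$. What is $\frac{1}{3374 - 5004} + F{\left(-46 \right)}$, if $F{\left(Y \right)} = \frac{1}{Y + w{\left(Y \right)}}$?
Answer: $\frac{1407}{363490} \approx 0.0038708$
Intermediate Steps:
$w{\left(G \right)} = -7 - 6 G$
$F{\left(Y \right)} = \frac{1}{-7 - 5 Y}$ ($F{\left(Y \right)} = \frac{1}{Y - \left(7 + 6 Y\right)} = \frac{1}{-7 - 5 Y}$)
$\frac{1}{3374 - 5004} + F{\left(-46 \right)} = \frac{1}{3374 - 5004} - \frac{1}{7 + 5 \left(-46\right)} = \frac{1}{-1630} - \frac{1}{7 - 230} = - \frac{1}{1630} - \frac{1}{-223} = - \frac{1}{1630} - - \frac{1}{223} = - \frac{1}{1630} + \frac{1}{223} = \frac{1407}{363490}$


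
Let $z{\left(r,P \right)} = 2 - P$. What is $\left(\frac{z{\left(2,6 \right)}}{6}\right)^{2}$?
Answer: $\frac{4}{9} \approx 0.44444$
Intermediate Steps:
$\left(\frac{z{\left(2,6 \right)}}{6}\right)^{2} = \left(\frac{2 - 6}{6}\right)^{2} = \left(\left(2 - 6\right) \frac{1}{6}\right)^{2} = \left(\left(-4\right) \frac{1}{6}\right)^{2} = \left(- \frac{2}{3}\right)^{2} = \frac{4}{9}$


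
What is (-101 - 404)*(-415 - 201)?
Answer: 311080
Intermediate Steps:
(-101 - 404)*(-415 - 201) = -505*(-616) = 311080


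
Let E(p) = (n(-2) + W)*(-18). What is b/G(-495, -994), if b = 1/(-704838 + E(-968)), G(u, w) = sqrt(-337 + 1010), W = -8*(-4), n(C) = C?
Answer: -sqrt(673)/474719394 ≈ -5.4648e-8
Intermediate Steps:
W = 32
E(p) = -540 (E(p) = (-2 + 32)*(-18) = 30*(-18) = -540)
G(u, w) = sqrt(673)
b = -1/705378 (b = 1/(-704838 - 540) = 1/(-705378) = -1/705378 ≈ -1.4177e-6)
b/G(-495, -994) = -sqrt(673)/673/705378 = -sqrt(673)/474719394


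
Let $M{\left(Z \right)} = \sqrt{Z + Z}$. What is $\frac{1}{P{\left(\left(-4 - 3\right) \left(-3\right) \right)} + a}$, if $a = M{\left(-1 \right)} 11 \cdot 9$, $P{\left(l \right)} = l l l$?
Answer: $\frac{343}{3177249} - \frac{11 i \sqrt{2}}{9531747} \approx 0.00010796 - 1.6321 \cdot 10^{-6} i$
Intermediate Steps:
$M{\left(Z \right)} = \sqrt{2} \sqrt{Z}$ ($M{\left(Z \right)} = \sqrt{2 Z} = \sqrt{2} \sqrt{Z}$)
$P{\left(l \right)} = l^{3}$ ($P{\left(l \right)} = l^{2} l = l^{3}$)
$a = 99 i \sqrt{2}$ ($a = \sqrt{2} \sqrt{-1} \cdot 11 \cdot 9 = \sqrt{2} i 11 \cdot 9 = i \sqrt{2} \cdot 11 \cdot 9 = 11 i \sqrt{2} \cdot 9 = 99 i \sqrt{2} \approx 140.01 i$)
$\frac{1}{P{\left(\left(-4 - 3\right) \left(-3\right) \right)} + a} = \frac{1}{\left(\left(-4 - 3\right) \left(-3\right)\right)^{3} + 99 i \sqrt{2}} = \frac{1}{\left(\left(-7\right) \left(-3\right)\right)^{3} + 99 i \sqrt{2}} = \frac{1}{21^{3} + 99 i \sqrt{2}} = \frac{1}{9261 + 99 i \sqrt{2}}$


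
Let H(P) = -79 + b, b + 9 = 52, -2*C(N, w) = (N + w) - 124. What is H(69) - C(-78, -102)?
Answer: -188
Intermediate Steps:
C(N, w) = 62 - N/2 - w/2 (C(N, w) = -((N + w) - 124)/2 = -(-124 + N + w)/2 = 62 - N/2 - w/2)
b = 43 (b = -9 + 52 = 43)
H(P) = -36 (H(P) = -79 + 43 = -36)
H(69) - C(-78, -102) = -36 - (62 - ½*(-78) - ½*(-102)) = -36 - (62 + 39 + 51) = -36 - 1*152 = -36 - 152 = -188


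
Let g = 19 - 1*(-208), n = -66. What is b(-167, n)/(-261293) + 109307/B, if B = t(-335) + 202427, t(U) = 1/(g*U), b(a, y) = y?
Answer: 2172948927243919/4022229790289702 ≈ 0.54023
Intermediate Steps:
g = 227 (g = 19 + 208 = 227)
t(U) = 1/(227*U)
B = 15393561214/76045 (B = (1/227)/(-335) + 202427 = (1/227)*(-1/335) + 202427 = -1/76045 + 202427 = 15393561214/76045 ≈ 2.0243e+5)
b(-167, n)/(-261293) + 109307/B = -66/(-261293) + 109307/(15393561214/76045) = -66*(-1/261293) + 109307*(76045/15393561214) = 66/261293 + 8312250815/15393561214 = 2172948927243919/4022229790289702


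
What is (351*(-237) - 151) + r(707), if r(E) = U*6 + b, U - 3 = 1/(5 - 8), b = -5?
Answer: -83327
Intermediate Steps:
U = 8/3 (U = 3 + 1/(5 - 8) = 3 + 1/(-3) = 3 - ⅓ = 8/3 ≈ 2.6667)
r(E) = 11 (r(E) = (8/3)*6 - 5 = 16 - 5 = 11)
(351*(-237) - 151) + r(707) = (351*(-237) - 151) + 11 = (-83187 - 151) + 11 = -83338 + 11 = -83327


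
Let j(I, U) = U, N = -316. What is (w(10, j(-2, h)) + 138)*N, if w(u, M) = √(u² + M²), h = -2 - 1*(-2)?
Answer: -46768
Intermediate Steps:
h = 0 (h = -2 + 2 = 0)
w(u, M) = √(M² + u²)
(w(10, j(-2, h)) + 138)*N = (√(0² + 10²) + 138)*(-316) = (√(0 + 100) + 138)*(-316) = (√100 + 138)*(-316) = (10 + 138)*(-316) = 148*(-316) = -46768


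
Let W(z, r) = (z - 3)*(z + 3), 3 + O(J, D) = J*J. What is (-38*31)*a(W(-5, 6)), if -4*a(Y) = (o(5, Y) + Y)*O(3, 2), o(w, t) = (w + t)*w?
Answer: 213807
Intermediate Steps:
O(J, D) = -3 + J² (O(J, D) = -3 + J*J = -3 + J²)
o(w, t) = w*(t + w) (o(w, t) = (t + w)*w = w*(t + w))
W(z, r) = (-3 + z)*(3 + z)
a(Y) = -75/2 - 9*Y (a(Y) = -(5*(Y + 5) + Y)*(-3 + 3²)/4 = -(5*(5 + Y) + Y)*(-3 + 9)/4 = -((25 + 5*Y) + Y)*6/4 = -(25 + 6*Y)*6/4 = -(150 + 36*Y)/4 = -75/2 - 9*Y)
(-38*31)*a(W(-5, 6)) = (-38*31)*(-75/2 - 9*(-9 + (-5)²)) = -1178*(-75/2 - 9*(-9 + 25)) = -1178*(-75/2 - 9*16) = -1178*(-75/2 - 144) = -1178*(-363/2) = 213807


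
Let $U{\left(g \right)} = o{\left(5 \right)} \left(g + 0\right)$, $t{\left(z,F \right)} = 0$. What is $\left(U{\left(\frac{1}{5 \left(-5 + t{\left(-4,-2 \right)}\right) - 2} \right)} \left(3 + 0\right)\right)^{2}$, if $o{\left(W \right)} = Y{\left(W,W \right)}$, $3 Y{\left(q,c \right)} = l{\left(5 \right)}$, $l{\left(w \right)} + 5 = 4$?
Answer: $\frac{1}{729} \approx 0.0013717$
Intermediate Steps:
$l{\left(w \right)} = -1$ ($l{\left(w \right)} = -5 + 4 = -1$)
$Y{\left(q,c \right)} = - \frac{1}{3}$ ($Y{\left(q,c \right)} = \frac{1}{3} \left(-1\right) = - \frac{1}{3}$)
$o{\left(W \right)} = - \frac{1}{3}$
$U{\left(g \right)} = - \frac{g}{3}$ ($U{\left(g \right)} = - \frac{g + 0}{3} = - \frac{g}{3}$)
$\left(U{\left(\frac{1}{5 \left(-5 + t{\left(-4,-2 \right)}\right) - 2} \right)} \left(3 + 0\right)\right)^{2} = \left(- \frac{1}{3 \left(5 \left(-5 + 0\right) - 2\right)} \left(3 + 0\right)\right)^{2} = \left(- \frac{1}{3 \left(5 \left(-5\right) - 2\right)} 3\right)^{2} = \left(- \frac{1}{3 \left(-25 - 2\right)} 3\right)^{2} = \left(- \frac{1}{3 \left(-27\right)} 3\right)^{2} = \left(\left(- \frac{1}{3}\right) \left(- \frac{1}{27}\right) 3\right)^{2} = \left(\frac{1}{81} \cdot 3\right)^{2} = \left(\frac{1}{27}\right)^{2} = \frac{1}{729}$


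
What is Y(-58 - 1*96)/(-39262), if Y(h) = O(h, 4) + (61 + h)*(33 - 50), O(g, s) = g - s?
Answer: -1423/39262 ≈ -0.036244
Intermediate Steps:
Y(h) = -1041 - 16*h (Y(h) = (h - 1*4) + (61 + h)*(33 - 50) = (h - 4) + (61 + h)*(-17) = (-4 + h) + (-1037 - 17*h) = -1041 - 16*h)
Y(-58 - 1*96)/(-39262) = (-1041 - 16*(-58 - 1*96))/(-39262) = (-1041 - 16*(-58 - 96))*(-1/39262) = (-1041 - 16*(-154))*(-1/39262) = (-1041 + 2464)*(-1/39262) = 1423*(-1/39262) = -1423/39262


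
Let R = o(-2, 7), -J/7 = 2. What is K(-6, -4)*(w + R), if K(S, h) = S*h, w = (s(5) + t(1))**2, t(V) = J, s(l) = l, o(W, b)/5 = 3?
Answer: 2304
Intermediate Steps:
J = -14 (J = -7*2 = -14)
o(W, b) = 15 (o(W, b) = 5*3 = 15)
t(V) = -14
w = 81 (w = (5 - 14)**2 = (-9)**2 = 81)
R = 15
K(-6, -4)*(w + R) = (-6*(-4))*(81 + 15) = 24*96 = 2304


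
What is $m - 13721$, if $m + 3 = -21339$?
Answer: $-35063$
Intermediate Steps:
$m = -21342$ ($m = -3 - 21339 = -21342$)
$m - 13721 = -21342 - 13721 = -35063$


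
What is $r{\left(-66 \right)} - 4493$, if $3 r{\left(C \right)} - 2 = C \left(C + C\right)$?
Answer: $- \frac{4765}{3} \approx -1588.3$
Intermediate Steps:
$r{\left(C \right)} = \frac{2}{3} + \frac{2 C^{2}}{3}$ ($r{\left(C \right)} = \frac{2}{3} + \frac{C \left(C + C\right)}{3} = \frac{2}{3} + \frac{C 2 C}{3} = \frac{2}{3} + \frac{2 C^{2}}{3}$)
$r{\left(-66 \right)} - 4493 = \left(\frac{2}{3} + \frac{2 \left(-66\right)^{2}}{3}\right) - 4493 = \left(\frac{2}{3} + \frac{2}{3} \cdot 4356\right) - 4493 = \left(\frac{2}{3} + 2904\right) - 4493 = \frac{8714}{3} - 4493 = - \frac{4765}{3}$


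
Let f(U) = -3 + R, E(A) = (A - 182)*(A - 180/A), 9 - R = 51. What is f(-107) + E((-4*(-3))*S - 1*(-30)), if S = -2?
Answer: 4179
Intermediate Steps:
R = -42 (R = 9 - 1*51 = 9 - 51 = -42)
E(A) = (-182 + A)*(A - 180/A)
f(U) = -45 (f(U) = -3 - 42 = -45)
f(-107) + E((-4*(-3))*S - 1*(-30)) = -45 + (-180 + (-4*(-3)*(-2) - 1*(-30))**2 - 182*(-4*(-3)*(-2) - 1*(-30)) + 32760/(-4*(-3)*(-2) - 1*(-30))) = -45 + (-180 + (12*(-2) + 30)**2 - 182*(12*(-2) + 30) + 32760/(12*(-2) + 30)) = -45 + (-180 + (-24 + 30)**2 - 182*(-24 + 30) + 32760/(-24 + 30)) = -45 + (-180 + 6**2 - 182*6 + 32760/6) = -45 + (-180 + 36 - 1092 + 32760*(1/6)) = -45 + (-180 + 36 - 1092 + 5460) = -45 + 4224 = 4179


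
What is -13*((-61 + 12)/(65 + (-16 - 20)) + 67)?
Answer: -24622/29 ≈ -849.03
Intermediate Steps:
-13*((-61 + 12)/(65 + (-16 - 20)) + 67) = -13*(-49/(65 - 36) + 67) = -13*(-49/29 + 67) = -13*1894/29 = -24622/29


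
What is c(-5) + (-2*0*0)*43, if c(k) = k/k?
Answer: 1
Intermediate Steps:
c(k) = 1
c(-5) + (-2*0*0)*43 = 1 + (-2*0*0)*43 = 1 + (0*0)*43 = 1 + 0*43 = 1 + 0 = 1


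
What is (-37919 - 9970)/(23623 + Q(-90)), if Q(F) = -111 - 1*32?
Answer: -47889/23480 ≈ -2.0396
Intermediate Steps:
Q(F) = -143 (Q(F) = -111 - 32 = -143)
(-37919 - 9970)/(23623 + Q(-90)) = (-37919 - 9970)/(23623 - 143) = -47889/23480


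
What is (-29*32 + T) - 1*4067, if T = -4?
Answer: -4999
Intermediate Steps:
(-29*32 + T) - 1*4067 = (-29*32 - 4) - 1*4067 = (-928 - 4) - 4067 = -932 - 4067 = -4999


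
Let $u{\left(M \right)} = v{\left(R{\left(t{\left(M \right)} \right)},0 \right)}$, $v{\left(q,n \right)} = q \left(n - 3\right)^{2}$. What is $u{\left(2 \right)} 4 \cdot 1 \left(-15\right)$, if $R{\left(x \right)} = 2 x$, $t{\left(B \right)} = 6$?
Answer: $-6480$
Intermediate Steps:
$v{\left(q,n \right)} = q \left(-3 + n\right)^{2}$
$u{\left(M \right)} = 108$ ($u{\left(M \right)} = 2 \cdot 6 \left(-3 + 0\right)^{2} = 12 \left(-3\right)^{2} = 12 \cdot 9 = 108$)
$u{\left(2 \right)} 4 \cdot 1 \left(-15\right) = 108 \cdot 4 \cdot 1 \left(-15\right) = 108 \cdot 4 \left(-15\right) = 432 \left(-15\right) = -6480$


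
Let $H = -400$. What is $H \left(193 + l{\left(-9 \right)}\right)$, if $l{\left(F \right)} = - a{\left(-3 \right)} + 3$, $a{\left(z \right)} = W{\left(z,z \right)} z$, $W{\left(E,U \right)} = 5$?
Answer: $-84400$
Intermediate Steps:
$a{\left(z \right)} = 5 z$
$l{\left(F \right)} = 18$ ($l{\left(F \right)} = - 5 \left(-3\right) + 3 = \left(-1\right) \left(-15\right) + 3 = 15 + 3 = 18$)
$H \left(193 + l{\left(-9 \right)}\right) = - 400 \left(193 + 18\right) = \left(-400\right) 211 = -84400$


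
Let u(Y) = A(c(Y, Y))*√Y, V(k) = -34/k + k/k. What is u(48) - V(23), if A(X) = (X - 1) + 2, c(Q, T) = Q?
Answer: 11/23 + 196*√3 ≈ 339.96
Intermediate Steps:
V(k) = 1 - 34/k (V(k) = -34/k + 1 = 1 - 34/k)
A(X) = 1 + X (A(X) = (-1 + X) + 2 = 1 + X)
u(Y) = √Y*(1 + Y) (u(Y) = (1 + Y)*√Y = √Y*(1 + Y))
u(48) - V(23) = √48*(1 + 48) - (-34 + 23)/23 = (4*√3)*49 - (-11)/23 = 196*√3 - 1*(-11/23) = 196*√3 + 11/23 = 11/23 + 196*√3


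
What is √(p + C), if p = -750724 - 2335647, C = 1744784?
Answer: I*√1341587 ≈ 1158.3*I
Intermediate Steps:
p = -3086371
√(p + C) = √(-3086371 + 1744784) = √(-1341587) = I*√1341587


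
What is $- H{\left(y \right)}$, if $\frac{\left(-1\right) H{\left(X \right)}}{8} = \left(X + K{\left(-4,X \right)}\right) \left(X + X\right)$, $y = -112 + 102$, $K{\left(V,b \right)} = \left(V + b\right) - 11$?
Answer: $5600$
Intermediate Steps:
$K{\left(V,b \right)} = -11 + V + b$
$y = -10$
$H{\left(X \right)} = - 16 X \left(-15 + 2 X\right)$ ($H{\left(X \right)} = - 8 \left(X - \left(15 - X\right)\right) \left(X + X\right) = - 8 \left(X + \left(-15 + X\right)\right) 2 X = - 8 \left(-15 + 2 X\right) 2 X = - 8 \cdot 2 X \left(-15 + 2 X\right) = - 16 X \left(-15 + 2 X\right)$)
$- H{\left(y \right)} = - 16 \left(-10\right) \left(15 - -20\right) = - 16 \left(-10\right) \left(15 + 20\right) = - 16 \left(-10\right) 35 = \left(-1\right) \left(-5600\right) = 5600$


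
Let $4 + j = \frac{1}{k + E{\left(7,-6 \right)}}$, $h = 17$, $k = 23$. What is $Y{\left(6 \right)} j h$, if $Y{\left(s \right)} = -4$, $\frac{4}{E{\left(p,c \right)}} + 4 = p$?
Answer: $\frac{19652}{73} \approx 269.21$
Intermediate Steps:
$E{\left(p,c \right)} = \frac{4}{-4 + p}$
$j = - \frac{289}{73}$ ($j = -4 + \frac{1}{23 + \frac{4}{-4 + 7}} = -4 + \frac{1}{23 + \frac{4}{3}} = -4 + \frac{1}{\frac{73}{3}} = -4 + \frac{3}{73} = - \frac{289}{73} \approx -3.9589$)
$Y{\left(6 \right)} j h = \left(-4\right) \left(- \frac{289}{73}\right) 17 = \frac{1156}{73} \cdot 17 = \frac{19652}{73}$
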